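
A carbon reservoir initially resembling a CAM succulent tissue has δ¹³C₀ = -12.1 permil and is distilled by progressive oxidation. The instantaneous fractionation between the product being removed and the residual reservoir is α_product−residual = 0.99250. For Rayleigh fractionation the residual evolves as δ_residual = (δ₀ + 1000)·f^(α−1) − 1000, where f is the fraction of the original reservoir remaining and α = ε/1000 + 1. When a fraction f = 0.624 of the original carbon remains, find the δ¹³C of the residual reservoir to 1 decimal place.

Rayleigh residual: δ_res = (δ₀ + 1000)·f^(α−1) − 1000
α − 1 = -0.00750
f^(α−1) = 0.624^(-0.00750) = 1.003543
δ_res = (-12.1 + 1000) × 1.003543 − 1000 = 991.400 − 1000 = -8.60 permil

-8.6 permil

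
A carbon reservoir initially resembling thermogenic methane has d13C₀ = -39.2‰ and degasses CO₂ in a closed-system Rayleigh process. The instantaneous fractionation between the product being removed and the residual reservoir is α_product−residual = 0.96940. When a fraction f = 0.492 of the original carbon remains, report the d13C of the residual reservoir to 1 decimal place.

-18.1‰

Rayleigh residual: δ_res = (δ₀ + 1000)·f^(α−1) − 1000
α − 1 = -0.03060
f^(α−1) = 0.492^(-0.03060) = 1.021941
δ_res = (-39.2 + 1000) × 1.021941 − 1000 = 981.881 − 1000 = -18.12‰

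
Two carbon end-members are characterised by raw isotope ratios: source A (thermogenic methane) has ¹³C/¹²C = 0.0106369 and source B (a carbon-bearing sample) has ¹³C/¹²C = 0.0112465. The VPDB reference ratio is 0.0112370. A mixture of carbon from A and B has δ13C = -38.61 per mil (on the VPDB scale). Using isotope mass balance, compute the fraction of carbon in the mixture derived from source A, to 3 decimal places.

0.727

δ_A = (0.0106369/0.0112370 − 1)×1000 = (0.946596 − 1)×1000 = -53.404 per mil
δ_B = (0.0112465/0.0112370 − 1)×1000 = (1.000845 − 1)×1000 = 0.845 per mil
f_A = (δ_mix − δ_B)/(δ_A − δ_B) = (-38.61 − (0.845))/(-53.404 − (0.845))
f_A = -39.455 / -54.249 = 0.7273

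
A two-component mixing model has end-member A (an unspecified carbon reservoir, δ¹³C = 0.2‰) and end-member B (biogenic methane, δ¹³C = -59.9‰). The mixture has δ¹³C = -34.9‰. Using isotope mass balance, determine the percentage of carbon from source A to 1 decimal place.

41.6%

δ_mix = f_A·δ_A + (1 − f_A)·δ_B  ⇒  f_A = (δ_mix − δ_B)/(δ_A − δ_B)
f_A = (-34.9 − (-59.9)) / (0.2 − (-59.9))
f_A = 25.0 / 60.1 = 0.4160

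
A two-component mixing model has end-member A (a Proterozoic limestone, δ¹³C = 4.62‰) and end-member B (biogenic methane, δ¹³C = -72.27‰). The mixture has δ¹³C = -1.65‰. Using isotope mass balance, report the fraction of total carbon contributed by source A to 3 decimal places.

δ_mix = f_A·δ_A + (1 − f_A)·δ_B  ⇒  f_A = (δ_mix − δ_B)/(δ_A − δ_B)
f_A = (-1.65 − (-72.27)) / (4.62 − (-72.27))
f_A = 70.62 / 76.89 = 0.9185

0.918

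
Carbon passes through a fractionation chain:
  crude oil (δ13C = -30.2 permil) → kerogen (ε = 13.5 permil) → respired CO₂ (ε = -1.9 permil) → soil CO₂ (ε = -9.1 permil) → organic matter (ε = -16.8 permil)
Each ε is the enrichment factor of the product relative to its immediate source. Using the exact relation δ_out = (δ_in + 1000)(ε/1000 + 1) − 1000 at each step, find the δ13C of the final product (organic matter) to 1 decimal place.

-44.2 permil

step 1: δ = (-30.20 + 1000)·(13.5/1000 + 1) − 1000 = -17.11 permil
step 2: δ = (-17.11 + 1000)·(-1.9/1000 + 1) − 1000 = -18.98 permil
step 3: δ = (-18.98 + 1000)·(-9.1/1000 + 1) − 1000 = -27.90 permil
step 4: δ = (-27.90 + 1000)·(-16.8/1000 + 1) − 1000 = -44.23 permil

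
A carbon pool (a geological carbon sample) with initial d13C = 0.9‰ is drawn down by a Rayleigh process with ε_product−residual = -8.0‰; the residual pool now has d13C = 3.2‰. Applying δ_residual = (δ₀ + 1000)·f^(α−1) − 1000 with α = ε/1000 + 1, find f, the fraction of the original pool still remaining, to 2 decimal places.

0.75

α − 1 = ε/1000 = -0.0080
(δ_res + 1000)/(δ₀ + 1000) = (3.2 + 1000)/(0.9 + 1000) = 1003.2/1000.9 = 1.002298
f = 1.002298^(1/-0.0080) = exp(ln(1.002298)/-0.0080) = exp(0.00230/-0.0080)
f = exp(-0.2869) = 0.7506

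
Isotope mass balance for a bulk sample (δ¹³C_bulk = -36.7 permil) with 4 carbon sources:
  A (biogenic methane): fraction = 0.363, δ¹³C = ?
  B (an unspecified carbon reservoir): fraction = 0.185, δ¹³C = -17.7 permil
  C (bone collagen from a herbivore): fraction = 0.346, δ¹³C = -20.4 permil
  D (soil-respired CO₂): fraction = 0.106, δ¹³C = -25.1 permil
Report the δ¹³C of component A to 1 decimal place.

Isotope mass balance: δ_bulk = Σ fᵢ·δᵢ.
-36.7 = 0.363×δ_A + 0.185×(-17.7) + 0.346×(-20.4) + 0.106×(-25.1)
0.363·δ_A = -36.7 − (-12.993) = -23.707
δ_A = -23.707 / 0.363 = -65.31 permil

-65.3 permil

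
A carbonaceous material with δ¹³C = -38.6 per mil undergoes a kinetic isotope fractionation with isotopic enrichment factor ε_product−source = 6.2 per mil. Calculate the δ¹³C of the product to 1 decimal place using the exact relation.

-32.6 per mil

To first order, δ_product ≈ δ_source + ε = -32.4 per mil.
Exactly, δ_product = (δ_source + 1000)·(ε/1000 + 1) − 1000.
δ_product = (-38.6 + 1000) × (6.2/1000 + 1) − 1000
δ_product = -32.64 per mil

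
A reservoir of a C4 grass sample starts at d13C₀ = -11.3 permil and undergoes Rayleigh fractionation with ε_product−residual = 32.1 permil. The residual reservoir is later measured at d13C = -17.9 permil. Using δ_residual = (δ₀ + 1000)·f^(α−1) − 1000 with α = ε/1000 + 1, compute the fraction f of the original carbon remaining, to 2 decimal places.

α − 1 = ε/1000 = 0.0321
(δ_res + 1000)/(δ₀ + 1000) = (-17.9 + 1000)/(-11.3 + 1000) = 982.1/988.7 = 0.993325
f = 0.993325^(1/0.0321) = exp(ln(0.993325)/0.0321) = exp(-0.00670/0.0321)
f = exp(-0.2087) = 0.8117

0.81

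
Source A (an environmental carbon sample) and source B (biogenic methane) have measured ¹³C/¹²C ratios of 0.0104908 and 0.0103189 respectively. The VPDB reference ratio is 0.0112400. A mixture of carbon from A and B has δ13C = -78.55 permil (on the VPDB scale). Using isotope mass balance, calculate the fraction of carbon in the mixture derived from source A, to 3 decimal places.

0.222

δ_A = (0.0104908/0.0112400 − 1)×1000 = (0.933345 − 1)×1000 = -66.655 permil
δ_B = (0.0103189/0.0112400 − 1)×1000 = (0.918052 − 1)×1000 = -81.948 permil
f_A = (δ_mix − δ_B)/(δ_A − δ_B) = (-78.55 − (-81.948))/(-66.655 − (-81.948))
f_A = 3.398 / 15.294 = 0.2222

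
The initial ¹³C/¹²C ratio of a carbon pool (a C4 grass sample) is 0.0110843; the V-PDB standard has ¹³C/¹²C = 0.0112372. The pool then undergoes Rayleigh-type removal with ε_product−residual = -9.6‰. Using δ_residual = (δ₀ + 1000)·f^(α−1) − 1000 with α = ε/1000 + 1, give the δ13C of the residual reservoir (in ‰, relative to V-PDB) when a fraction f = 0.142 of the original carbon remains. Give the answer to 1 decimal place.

5.1‰

δ₀ = (0.0110843/0.0112372 − 1)×1000 = (0.986393 − 1)×1000 = -13.607‰
α − 1 = ε/1000 = -0.0096
f^(α−1) = 0.142^(-0.0096) = 1.018915
δ_res = (-13.607 + 1000) × 1.018915 − 1000 = 1005.051 − 1000 = 5.05‰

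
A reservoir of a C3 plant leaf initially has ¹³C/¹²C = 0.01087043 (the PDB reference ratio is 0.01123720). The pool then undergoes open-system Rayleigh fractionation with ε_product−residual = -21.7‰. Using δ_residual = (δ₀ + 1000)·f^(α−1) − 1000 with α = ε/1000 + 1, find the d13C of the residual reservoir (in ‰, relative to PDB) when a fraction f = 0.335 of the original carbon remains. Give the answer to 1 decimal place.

-9.4‰

δ₀ = (0.01087043/0.01123720 − 1)×1000 = (0.967361 − 1)×1000 = -32.639‰
α − 1 = ε/1000 = -0.0217
f^(α−1) = 0.335^(-0.0217) = 1.024015
δ_res = (-32.639 + 1000) × 1.024015 − 1000 = 990.593 − 1000 = -9.41‰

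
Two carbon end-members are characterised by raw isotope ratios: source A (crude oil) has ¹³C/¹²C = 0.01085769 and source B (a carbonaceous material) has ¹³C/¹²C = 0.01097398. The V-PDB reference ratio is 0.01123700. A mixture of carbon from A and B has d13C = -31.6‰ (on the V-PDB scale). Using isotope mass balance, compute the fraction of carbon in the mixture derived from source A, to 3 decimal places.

δ_A = (0.01085769/0.01123700 − 1)×1000 = (0.966245 − 1)×1000 = -33.755‰
δ_B = (0.01097398/0.01123700 − 1)×1000 = (0.976593 − 1)×1000 = -23.407‰
f_A = (δ_mix − δ_B)/(δ_A − δ_B) = (-31.6 − (-23.407))/(-33.755 − (-23.407))
f_A = -8.193 / -10.349 = 0.7917

0.792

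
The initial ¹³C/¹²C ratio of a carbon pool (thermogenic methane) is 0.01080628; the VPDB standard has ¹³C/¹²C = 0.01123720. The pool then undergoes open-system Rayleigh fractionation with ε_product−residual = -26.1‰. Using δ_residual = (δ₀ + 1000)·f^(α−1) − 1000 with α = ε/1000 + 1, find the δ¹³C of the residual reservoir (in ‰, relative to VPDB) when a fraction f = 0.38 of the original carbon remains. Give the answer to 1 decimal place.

δ₀ = (0.01080628/0.01123720 − 1)×1000 = (0.961652 − 1)×1000 = -38.348‰
α − 1 = ε/1000 = -0.0261
f^(α−1) = 0.38^(-0.0261) = 1.025576
δ_res = (-38.348 + 1000) × 1.025576 − 1000 = 986.247 − 1000 = -13.75‰

-13.8‰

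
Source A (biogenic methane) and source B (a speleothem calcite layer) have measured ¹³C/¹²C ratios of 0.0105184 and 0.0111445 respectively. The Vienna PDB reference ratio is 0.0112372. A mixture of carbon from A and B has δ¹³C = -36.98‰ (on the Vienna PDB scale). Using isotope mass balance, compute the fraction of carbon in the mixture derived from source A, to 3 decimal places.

δ_A = (0.0105184/0.0112372 − 1)×1000 = (0.936034 − 1)×1000 = -63.966‰
δ_B = (0.0111445/0.0112372 − 1)×1000 = (0.991751 − 1)×1000 = -8.249‰
f_A = (δ_mix − δ_B)/(δ_A − δ_B) = (-36.98 − (-8.249))/(-63.966 − (-8.249))
f_A = -28.731 / -55.717 = 0.5157

0.516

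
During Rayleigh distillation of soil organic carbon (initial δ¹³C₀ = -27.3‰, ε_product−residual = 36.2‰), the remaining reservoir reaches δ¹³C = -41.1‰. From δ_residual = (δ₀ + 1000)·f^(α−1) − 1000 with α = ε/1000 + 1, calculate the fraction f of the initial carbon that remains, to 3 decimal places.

α − 1 = ε/1000 = 0.0362
(δ_res + 1000)/(δ₀ + 1000) = (-41.1 + 1000)/(-27.3 + 1000) = 958.9/972.7 = 0.985813
f = 0.985813^(1/0.0362) = exp(ln(0.985813)/0.0362) = exp(-0.01429/0.0362)
f = exp(-0.3947) = 0.6739

0.674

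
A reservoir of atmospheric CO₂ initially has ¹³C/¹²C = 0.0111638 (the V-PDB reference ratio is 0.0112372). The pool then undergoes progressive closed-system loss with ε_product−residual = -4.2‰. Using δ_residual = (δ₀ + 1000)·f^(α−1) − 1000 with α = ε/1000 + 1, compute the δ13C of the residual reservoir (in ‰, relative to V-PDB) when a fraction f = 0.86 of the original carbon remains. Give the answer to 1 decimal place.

δ₀ = (0.0111638/0.0112372 − 1)×1000 = (0.993468 − 1)×1000 = -6.532‰
α − 1 = ε/1000 = -0.0042
f^(α−1) = 0.86^(-0.0042) = 1.000634
δ_res = (-6.532 + 1000) × 1.000634 − 1000 = 994.098 − 1000 = -5.90‰

-5.9‰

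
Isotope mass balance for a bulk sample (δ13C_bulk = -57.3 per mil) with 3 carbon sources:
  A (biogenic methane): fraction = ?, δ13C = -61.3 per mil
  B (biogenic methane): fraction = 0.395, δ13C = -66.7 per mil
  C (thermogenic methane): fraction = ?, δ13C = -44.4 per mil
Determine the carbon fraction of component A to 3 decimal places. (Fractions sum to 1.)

0.242

Let f_A and f_C be the unknown fractions; fractions sum to 1 so f_A + f_C = 0.605.
Mass balance: Σ fᵢ·δᵢ = δ_bulk ⇒ f_A·(-61.3) + f_C·(-44.4) = -57.3 − (-26.347) = -30.953
Substitute f_C = 0.605 − f_A:
f_A·(-61.3 − -44.4) = -30.953 − 0.605×(-44.4) = -4.091
f_A = -4.091 / -16.9 = 0.2421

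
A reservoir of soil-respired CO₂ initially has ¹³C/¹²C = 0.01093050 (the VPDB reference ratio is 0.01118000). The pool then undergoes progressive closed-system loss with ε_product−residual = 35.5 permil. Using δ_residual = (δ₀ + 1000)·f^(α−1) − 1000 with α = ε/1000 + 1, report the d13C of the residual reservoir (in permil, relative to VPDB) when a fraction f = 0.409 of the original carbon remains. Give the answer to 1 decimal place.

δ₀ = (0.01093050/0.01118000 − 1)×1000 = (0.977683 − 1)×1000 = -22.317 permil
α − 1 = ε/1000 = 0.0355
f^(α−1) = 0.409^(0.0355) = 0.968760
δ_res = (-22.317 + 1000) × 0.968760 − 1000 = 947.140 − 1000 = -52.86 permil

-52.9 permil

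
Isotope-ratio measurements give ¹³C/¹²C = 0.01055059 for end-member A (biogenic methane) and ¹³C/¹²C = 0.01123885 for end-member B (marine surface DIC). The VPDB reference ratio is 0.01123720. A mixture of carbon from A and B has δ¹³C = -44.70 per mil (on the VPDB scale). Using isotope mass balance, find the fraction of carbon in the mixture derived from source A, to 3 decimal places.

δ_A = (0.01055059/0.01123720 − 1)×1000 = (0.938898 − 1)×1000 = -61.102 per mil
δ_B = (0.01123885/0.01123720 − 1)×1000 = (1.000147 − 1)×1000 = 0.147 per mil
f_A = (δ_mix − δ_B)/(δ_A − δ_B) = (-44.70 − (0.147))/(-61.102 − (0.147))
f_A = -44.847 / -61.248 = 0.7322

0.732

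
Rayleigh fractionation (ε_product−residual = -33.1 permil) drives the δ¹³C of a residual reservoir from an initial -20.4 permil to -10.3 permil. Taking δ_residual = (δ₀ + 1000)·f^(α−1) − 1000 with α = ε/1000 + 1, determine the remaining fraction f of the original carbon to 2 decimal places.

0.73

α − 1 = ε/1000 = -0.0331
(δ_res + 1000)/(δ₀ + 1000) = (-10.3 + 1000)/(-20.4 + 1000) = 989.7/979.6 = 1.010310
f = 1.010310^(1/-0.0331) = exp(ln(1.010310)/-0.0331) = exp(0.01026/-0.0331)
f = exp(-0.3099) = 0.7335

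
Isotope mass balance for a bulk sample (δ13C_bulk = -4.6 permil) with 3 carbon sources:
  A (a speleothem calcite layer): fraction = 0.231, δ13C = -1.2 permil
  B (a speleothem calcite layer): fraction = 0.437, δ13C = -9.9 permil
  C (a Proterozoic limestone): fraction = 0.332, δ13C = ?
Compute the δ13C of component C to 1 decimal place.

Isotope mass balance: δ_bulk = Σ fᵢ·δᵢ.
-4.6 = 0.231×(-1.2) + 0.437×(-9.9) + 0.332×δ_C
0.332·δ_C = -4.6 − (-4.603) = 0.003
δ_C = 0.003 / 0.332 = 0.01 permil

0.0 permil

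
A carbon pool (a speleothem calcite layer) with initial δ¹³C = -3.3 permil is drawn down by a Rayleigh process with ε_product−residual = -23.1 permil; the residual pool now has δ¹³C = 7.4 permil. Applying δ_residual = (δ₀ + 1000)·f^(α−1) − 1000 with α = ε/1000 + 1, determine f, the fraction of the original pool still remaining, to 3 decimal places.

0.630

α − 1 = ε/1000 = -0.0231
(δ_res + 1000)/(δ₀ + 1000) = (7.4 + 1000)/(-3.3 + 1000) = 1007.4/996.7 = 1.010735
f = 1.010735^(1/-0.0231) = exp(ln(1.010735)/-0.0231) = exp(0.01068/-0.0231)
f = exp(-0.4623) = 0.6299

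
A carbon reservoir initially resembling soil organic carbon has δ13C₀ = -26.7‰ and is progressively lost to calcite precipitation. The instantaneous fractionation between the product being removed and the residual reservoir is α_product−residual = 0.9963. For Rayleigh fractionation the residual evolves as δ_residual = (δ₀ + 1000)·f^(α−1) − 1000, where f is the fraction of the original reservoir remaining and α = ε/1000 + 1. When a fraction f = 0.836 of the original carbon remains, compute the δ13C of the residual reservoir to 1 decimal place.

Rayleigh residual: δ_res = (δ₀ + 1000)·f^(α−1) − 1000
α − 1 = -0.00370
f^(α−1) = 0.836^(-0.00370) = 1.000663
δ_res = (-26.7 + 1000) × 1.000663 − 1000 = 973.945 − 1000 = -26.05‰

-26.1‰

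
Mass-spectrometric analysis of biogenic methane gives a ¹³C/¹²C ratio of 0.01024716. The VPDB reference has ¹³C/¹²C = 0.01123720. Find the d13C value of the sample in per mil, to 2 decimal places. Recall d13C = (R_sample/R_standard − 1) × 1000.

-88.10 per mil

d13C = (R_sample / R_standard − 1) × 1000
R_sample / R_standard = 0.01024716 / 0.01123720 = 0.911896
d13C = (0.911896 − 1) × 1000 = -88.104 per mil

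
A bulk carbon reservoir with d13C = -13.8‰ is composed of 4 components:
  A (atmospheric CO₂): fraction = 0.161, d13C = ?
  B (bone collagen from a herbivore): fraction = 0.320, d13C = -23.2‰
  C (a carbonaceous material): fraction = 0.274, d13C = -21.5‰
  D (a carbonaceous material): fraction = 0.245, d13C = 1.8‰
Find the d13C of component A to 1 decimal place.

Isotope mass balance: δ_bulk = Σ fᵢ·δᵢ.
-13.8 = 0.161×δ_A + 0.320×(-23.2) + 0.274×(-21.5) + 0.245×(1.8)
0.161·δ_A = -13.8 − (-12.874) = -0.926
δ_A = -0.926 / 0.161 = -5.75‰

-5.8‰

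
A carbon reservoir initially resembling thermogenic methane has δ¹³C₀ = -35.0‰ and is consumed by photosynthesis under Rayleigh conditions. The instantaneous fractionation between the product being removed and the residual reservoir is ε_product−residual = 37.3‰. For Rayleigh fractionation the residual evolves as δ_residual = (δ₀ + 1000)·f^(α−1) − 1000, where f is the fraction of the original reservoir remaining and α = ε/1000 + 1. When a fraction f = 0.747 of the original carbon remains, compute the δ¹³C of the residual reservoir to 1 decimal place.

Rayleigh residual: δ_res = (δ₀ + 1000)·f^(α−1) − 1000
α = ε/1000 + 1 = 1.03730, so α − 1 = 0.03730
f^(α−1) = 0.747^(0.03730) = 0.989179
δ_res = (-35.0 + 1000) × 0.989179 − 1000 = 954.558 − 1000 = -45.44‰

-45.4‰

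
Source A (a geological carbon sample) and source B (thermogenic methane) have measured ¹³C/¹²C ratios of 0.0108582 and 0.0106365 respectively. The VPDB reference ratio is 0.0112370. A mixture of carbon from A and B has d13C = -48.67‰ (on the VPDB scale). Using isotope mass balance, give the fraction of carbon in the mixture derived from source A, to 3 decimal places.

δ_A = (0.0108582/0.0112370 − 1)×1000 = (0.966290 − 1)×1000 = -33.710‰
δ_B = (0.0106365/0.0112370 − 1)×1000 = (0.946560 − 1)×1000 = -53.440‰
f_A = (δ_mix − δ_B)/(δ_A − δ_B) = (-48.67 − (-53.440))/(-33.710 − (-53.440))
f_A = 4.770 / 19.729 = 0.2417

0.242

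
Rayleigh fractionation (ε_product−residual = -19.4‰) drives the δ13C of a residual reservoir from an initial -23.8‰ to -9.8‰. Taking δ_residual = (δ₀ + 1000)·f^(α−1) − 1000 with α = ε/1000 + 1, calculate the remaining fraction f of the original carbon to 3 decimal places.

α − 1 = ε/1000 = -0.0194
(δ_res + 1000)/(δ₀ + 1000) = (-9.8 + 1000)/(-23.8 + 1000) = 990.2/976.2 = 1.014341
f = 1.014341^(1/-0.0194) = exp(ln(1.014341)/-0.0194) = exp(0.01424/-0.0194)
f = exp(-0.7340) = 0.4800

0.480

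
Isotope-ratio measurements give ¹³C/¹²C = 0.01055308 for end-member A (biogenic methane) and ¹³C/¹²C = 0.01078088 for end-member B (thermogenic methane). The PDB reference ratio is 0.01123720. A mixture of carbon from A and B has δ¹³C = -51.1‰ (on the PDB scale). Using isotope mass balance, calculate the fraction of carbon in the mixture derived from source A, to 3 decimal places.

δ_A = (0.01055308/0.01123720 − 1)×1000 = (0.939120 − 1)×1000 = -60.880‰
δ_B = (0.01078088/0.01123720 − 1)×1000 = (0.959392 − 1)×1000 = -40.608‰
f_A = (δ_mix − δ_B)/(δ_A − δ_B) = (-51.1 − (-40.608))/(-60.880 − (-40.608))
f_A = -10.492 / -20.272 = 0.5176

0.518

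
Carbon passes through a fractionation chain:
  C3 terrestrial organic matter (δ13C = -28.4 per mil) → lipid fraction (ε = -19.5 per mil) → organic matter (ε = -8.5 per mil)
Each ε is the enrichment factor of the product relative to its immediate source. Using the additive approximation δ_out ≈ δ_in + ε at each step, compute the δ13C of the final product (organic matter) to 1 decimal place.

-56.4 per mil

step 1: δ ≈ -28.4 + (-19.5) = -47.9 per mil
step 2: δ ≈ -47.9 + (-8.5) = -56.4 per mil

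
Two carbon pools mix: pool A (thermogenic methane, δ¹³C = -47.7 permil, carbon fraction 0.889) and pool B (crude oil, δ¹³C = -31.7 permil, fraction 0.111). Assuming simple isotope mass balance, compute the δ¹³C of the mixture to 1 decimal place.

-45.9 permil

δ_mix = f_A·δ_A + f_B·δ_B
δ_mix = 0.889 × (-47.7) + 0.111 × (-31.7)
δ_mix = -42.41 + -3.52 = -45.92 permil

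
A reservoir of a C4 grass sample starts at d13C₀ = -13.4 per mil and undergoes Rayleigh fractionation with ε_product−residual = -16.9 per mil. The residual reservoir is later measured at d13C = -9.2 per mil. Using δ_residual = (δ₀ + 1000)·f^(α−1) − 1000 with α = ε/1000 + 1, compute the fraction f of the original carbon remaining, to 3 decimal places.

0.778

α − 1 = ε/1000 = -0.0169
(δ_res + 1000)/(δ₀ + 1000) = (-9.2 + 1000)/(-13.4 + 1000) = 990.8/986.6 = 1.004257
f = 1.004257^(1/-0.0169) = exp(ln(1.004257)/-0.0169) = exp(0.00425/-0.0169)
f = exp(-0.2514) = 0.7777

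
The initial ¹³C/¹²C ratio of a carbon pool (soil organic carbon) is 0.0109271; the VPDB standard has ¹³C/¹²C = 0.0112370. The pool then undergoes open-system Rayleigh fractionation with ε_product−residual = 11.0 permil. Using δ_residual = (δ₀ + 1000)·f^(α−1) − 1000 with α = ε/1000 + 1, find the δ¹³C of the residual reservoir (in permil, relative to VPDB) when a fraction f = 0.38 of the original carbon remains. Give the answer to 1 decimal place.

-37.9 permil

δ₀ = (0.0109271/0.0112370 − 1)×1000 = (0.972421 − 1)×1000 = -27.579 permil
α − 1 = ε/1000 = 0.0110
f^(α−1) = 0.38^(0.0110) = 0.989413
δ_res = (-27.579 + 1000) × 0.989413 − 1000 = 962.126 − 1000 = -37.87 permil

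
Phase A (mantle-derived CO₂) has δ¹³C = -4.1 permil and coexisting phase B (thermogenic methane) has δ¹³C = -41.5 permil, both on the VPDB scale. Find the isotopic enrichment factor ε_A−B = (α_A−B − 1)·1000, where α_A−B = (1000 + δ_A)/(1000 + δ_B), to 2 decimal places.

39.02 permil

α_A−B = (1000 + -4.1) / (1000 + -41.5) = 995.9 / 958.5 = 1.039019
ε_A−B = (1.039019 − 1) × 1000 = 39.019 permil
(The approximation ε ≈ δ_A − δ_B would give 37.4 permil.)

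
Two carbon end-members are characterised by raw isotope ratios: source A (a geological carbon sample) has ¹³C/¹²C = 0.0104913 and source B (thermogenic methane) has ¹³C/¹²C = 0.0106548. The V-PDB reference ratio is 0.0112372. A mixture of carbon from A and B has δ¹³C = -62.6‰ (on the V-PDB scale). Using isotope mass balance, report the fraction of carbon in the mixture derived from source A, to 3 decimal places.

0.740

δ_A = (0.0104913/0.0112372 − 1)×1000 = (0.933622 − 1)×1000 = -66.378‰
δ_B = (0.0106548/0.0112372 − 1)×1000 = (0.948172 − 1)×1000 = -51.828‰
f_A = (δ_mix − δ_B)/(δ_A − δ_B) = (-62.6 − (-51.828))/(-66.378 − (-51.828))
f_A = -10.772 / -14.550 = 0.7404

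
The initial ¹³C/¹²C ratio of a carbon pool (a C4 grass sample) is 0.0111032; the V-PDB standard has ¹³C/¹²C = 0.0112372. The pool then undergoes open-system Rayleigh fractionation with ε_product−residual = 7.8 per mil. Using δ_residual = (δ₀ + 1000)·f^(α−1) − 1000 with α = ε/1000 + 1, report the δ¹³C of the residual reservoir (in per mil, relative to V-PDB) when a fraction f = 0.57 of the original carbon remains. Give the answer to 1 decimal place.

-16.2 per mil

δ₀ = (0.0111032/0.0112372 − 1)×1000 = (0.988075 − 1)×1000 = -11.925 per mil
α − 1 = ε/1000 = 0.0078
f^(α−1) = 0.57^(0.0078) = 0.995625
δ_res = (-11.925 + 1000) × 0.995625 − 1000 = 983.753 − 1000 = -16.25 per mil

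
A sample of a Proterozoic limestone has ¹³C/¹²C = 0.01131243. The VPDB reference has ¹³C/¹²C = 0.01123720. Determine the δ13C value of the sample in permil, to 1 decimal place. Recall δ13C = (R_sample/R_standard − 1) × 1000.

δ13C = (R_sample / R_standard − 1) × 1000
R_sample / R_standard = 0.01131243 / 0.01123720 = 1.006695
δ13C = (1.006695 − 1) × 1000 = 6.69 permil

6.7 permil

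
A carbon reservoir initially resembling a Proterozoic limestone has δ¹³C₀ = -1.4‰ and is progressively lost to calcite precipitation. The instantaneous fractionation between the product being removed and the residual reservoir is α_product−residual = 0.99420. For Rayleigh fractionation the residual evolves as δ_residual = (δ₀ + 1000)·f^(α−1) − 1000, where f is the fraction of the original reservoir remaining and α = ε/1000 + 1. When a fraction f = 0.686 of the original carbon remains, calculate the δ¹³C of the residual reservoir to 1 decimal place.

Rayleigh residual: δ_res = (δ₀ + 1000)·f^(α−1) − 1000
α − 1 = -0.00580
f^(α−1) = 0.686^(-0.00580) = 1.002188
δ_res = (-1.4 + 1000) × 1.002188 − 1000 = 1000.785 − 1000 = 0.79‰

0.8‰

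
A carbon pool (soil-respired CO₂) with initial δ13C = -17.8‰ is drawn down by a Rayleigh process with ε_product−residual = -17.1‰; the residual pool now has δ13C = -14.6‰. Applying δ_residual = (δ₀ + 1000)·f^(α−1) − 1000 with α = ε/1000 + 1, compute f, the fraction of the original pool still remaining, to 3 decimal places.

α − 1 = ε/1000 = -0.0171
(δ_res + 1000)/(δ₀ + 1000) = (-14.6 + 1000)/(-17.8 + 1000) = 985.4/982.2 = 1.003258
f = 1.003258^(1/-0.0171) = exp(ln(1.003258)/-0.0171) = exp(0.00325/-0.0171)
f = exp(-0.1902) = 0.8268

0.827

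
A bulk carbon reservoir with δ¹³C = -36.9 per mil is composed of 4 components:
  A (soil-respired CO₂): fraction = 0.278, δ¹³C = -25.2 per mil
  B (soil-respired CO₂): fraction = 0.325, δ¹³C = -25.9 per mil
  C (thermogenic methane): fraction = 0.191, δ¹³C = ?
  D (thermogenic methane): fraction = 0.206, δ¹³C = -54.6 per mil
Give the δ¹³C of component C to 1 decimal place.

-53.6 per mil

Isotope mass balance: δ_bulk = Σ fᵢ·δᵢ.
-36.9 = 0.278×(-25.2) + 0.325×(-25.9) + 0.191×δ_C + 0.206×(-54.6)
0.191·δ_C = -36.9 − (-26.671) = -10.229
δ_C = -10.229 / 0.191 = -53.56 per mil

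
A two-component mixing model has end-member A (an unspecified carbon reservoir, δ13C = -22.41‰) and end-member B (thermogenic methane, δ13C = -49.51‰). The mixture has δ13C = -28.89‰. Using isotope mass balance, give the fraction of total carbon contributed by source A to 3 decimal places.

0.761

δ_mix = f_A·δ_A + (1 − f_A)·δ_B  ⇒  f_A = (δ_mix − δ_B)/(δ_A − δ_B)
f_A = (-28.89 − (-49.51)) / (-22.41 − (-49.51))
f_A = 20.62 / 27.10 = 0.7609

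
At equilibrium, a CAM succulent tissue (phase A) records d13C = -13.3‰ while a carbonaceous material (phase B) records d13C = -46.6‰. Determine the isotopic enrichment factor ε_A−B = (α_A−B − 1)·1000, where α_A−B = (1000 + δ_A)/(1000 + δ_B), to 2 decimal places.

34.93‰

α_A−B = (1000 + -13.3) / (1000 + -46.6) = 986.7 / 953.4 = 1.034928
ε_A−B = (1.034928 − 1) × 1000 = 34.928‰
(The approximation ε ≈ δ_A − δ_B would give 33.3‰.)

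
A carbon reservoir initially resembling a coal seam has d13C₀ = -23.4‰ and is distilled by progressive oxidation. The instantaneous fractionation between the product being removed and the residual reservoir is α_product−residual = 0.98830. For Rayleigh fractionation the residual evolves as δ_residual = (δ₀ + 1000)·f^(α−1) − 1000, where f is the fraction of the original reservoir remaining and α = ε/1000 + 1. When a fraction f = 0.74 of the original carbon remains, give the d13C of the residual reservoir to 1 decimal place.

-20.0‰

Rayleigh residual: δ_res = (δ₀ + 1000)·f^(α−1) − 1000
α − 1 = -0.01170
f^(α−1) = 0.74^(-0.01170) = 1.003529
δ_res = (-23.4 + 1000) × 1.003529 − 1000 = 980.047 − 1000 = -19.95‰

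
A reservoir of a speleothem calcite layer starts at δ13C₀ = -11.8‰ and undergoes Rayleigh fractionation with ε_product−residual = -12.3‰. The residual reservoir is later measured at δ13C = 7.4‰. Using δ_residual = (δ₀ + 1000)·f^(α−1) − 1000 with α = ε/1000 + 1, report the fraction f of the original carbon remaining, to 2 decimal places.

α − 1 = ε/1000 = -0.0123
(δ_res + 1000)/(δ₀ + 1000) = (7.4 + 1000)/(-11.8 + 1000) = 1007.4/988.2 = 1.019429
f = 1.019429^(1/-0.0123) = exp(ln(1.019429)/-0.0123) = exp(0.01924/-0.0123)
f = exp(-1.5645) = 0.2092

0.21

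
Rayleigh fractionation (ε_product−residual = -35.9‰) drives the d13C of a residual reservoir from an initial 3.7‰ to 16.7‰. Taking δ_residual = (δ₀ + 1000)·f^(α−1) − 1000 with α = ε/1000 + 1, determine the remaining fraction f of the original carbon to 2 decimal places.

α − 1 = ε/1000 = -0.0359
(δ_res + 1000)/(δ₀ + 1000) = (16.7 + 1000)/(3.7 + 1000) = 1016.7/1003.7 = 1.012952
f = 1.012952^(1/-0.0359) = exp(ln(1.012952)/-0.0359) = exp(0.01287/-0.0359)
f = exp(-0.3585) = 0.6987

0.70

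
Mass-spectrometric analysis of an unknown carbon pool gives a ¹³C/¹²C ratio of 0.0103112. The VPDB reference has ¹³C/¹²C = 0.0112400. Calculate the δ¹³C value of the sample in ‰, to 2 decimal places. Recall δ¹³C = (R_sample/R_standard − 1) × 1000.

δ¹³C = (R_sample / R_standard − 1) × 1000
R_sample / R_standard = 0.0103112 / 0.0112400 = 0.917367
δ¹³C = (0.917367 − 1) × 1000 = -82.633‰

-82.63‰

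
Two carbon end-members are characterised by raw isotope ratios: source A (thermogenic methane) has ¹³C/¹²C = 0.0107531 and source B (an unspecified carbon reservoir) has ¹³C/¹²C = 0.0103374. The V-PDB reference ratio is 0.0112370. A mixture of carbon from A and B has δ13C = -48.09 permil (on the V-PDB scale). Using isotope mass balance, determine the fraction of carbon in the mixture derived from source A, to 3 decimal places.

δ_A = (0.0107531/0.0112370 − 1)×1000 = (0.956937 − 1)×1000 = -43.063 permil
δ_B = (0.0103374/0.0112370 − 1)×1000 = (0.919943 − 1)×1000 = -80.057 permil
f_A = (δ_mix − δ_B)/(δ_A − δ_B) = (-48.09 − (-80.057))/(-43.063 − (-80.057))
f_A = 31.967 / 36.994 = 0.8641

0.864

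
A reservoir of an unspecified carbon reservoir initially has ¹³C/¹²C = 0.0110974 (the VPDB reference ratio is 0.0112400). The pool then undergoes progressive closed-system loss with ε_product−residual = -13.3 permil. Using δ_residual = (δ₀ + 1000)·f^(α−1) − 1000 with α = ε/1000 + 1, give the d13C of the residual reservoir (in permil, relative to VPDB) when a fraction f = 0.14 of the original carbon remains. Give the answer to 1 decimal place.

δ₀ = (0.0110974/0.0112400 − 1)×1000 = (0.987313 − 1)×1000 = -12.687 permil
α − 1 = ε/1000 = -0.0133
f^(α−1) = 0.14^(-0.0133) = 1.026494
δ_res = (-12.687 + 1000) × 1.026494 − 1000 = 1013.471 − 1000 = 13.47 permil

13.5 permil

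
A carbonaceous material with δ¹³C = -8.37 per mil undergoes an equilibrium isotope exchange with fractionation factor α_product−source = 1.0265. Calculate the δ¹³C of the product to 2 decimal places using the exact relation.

δ_product = (δ_source + 1000)·α − 1000
δ_product = (-8.37 + 1000) × 1.0265 − 1000
δ_product = 1017.908 − 1000 = 17.908 per mil

17.91 per mil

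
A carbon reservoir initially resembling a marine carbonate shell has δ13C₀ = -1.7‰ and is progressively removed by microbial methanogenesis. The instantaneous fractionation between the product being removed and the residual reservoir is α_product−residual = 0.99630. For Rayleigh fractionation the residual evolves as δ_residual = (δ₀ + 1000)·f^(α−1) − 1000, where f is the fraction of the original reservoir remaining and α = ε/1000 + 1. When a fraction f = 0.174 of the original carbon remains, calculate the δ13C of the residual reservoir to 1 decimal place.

Rayleigh residual: δ_res = (δ₀ + 1000)·f^(α−1) − 1000
α − 1 = -0.00370
f^(α−1) = 0.174^(-0.00370) = 1.006491
δ_res = (-1.7 + 1000) × 1.006491 − 1000 = 1004.780 − 1000 = 4.78‰

4.8‰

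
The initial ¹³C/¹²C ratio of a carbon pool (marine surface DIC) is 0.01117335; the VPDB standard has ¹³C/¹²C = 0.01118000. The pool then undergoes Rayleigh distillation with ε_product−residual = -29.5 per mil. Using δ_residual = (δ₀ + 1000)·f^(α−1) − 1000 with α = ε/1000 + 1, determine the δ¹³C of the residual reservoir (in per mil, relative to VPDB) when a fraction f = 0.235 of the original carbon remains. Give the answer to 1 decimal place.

43.0 per mil

δ₀ = (0.01117335/0.01118000 − 1)×1000 = (0.999405 − 1)×1000 = -0.595 per mil
α − 1 = ε/1000 = -0.0295
f^(α−1) = 0.235^(-0.0295) = 1.043647
δ_res = (-0.595 + 1000) × 1.043647 − 1000 = 1043.026 − 1000 = 43.03 per mil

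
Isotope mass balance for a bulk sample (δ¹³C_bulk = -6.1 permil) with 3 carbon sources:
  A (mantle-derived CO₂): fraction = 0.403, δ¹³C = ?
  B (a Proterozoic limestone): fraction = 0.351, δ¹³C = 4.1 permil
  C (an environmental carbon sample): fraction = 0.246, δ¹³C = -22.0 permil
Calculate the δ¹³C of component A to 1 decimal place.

-5.3 permil

Isotope mass balance: δ_bulk = Σ fᵢ·δᵢ.
-6.1 = 0.403×δ_A + 0.351×(4.1) + 0.246×(-22.0)
0.403·δ_A = -6.1 − (-3.973) = -2.127
δ_A = -2.127 / 0.403 = -5.28 permil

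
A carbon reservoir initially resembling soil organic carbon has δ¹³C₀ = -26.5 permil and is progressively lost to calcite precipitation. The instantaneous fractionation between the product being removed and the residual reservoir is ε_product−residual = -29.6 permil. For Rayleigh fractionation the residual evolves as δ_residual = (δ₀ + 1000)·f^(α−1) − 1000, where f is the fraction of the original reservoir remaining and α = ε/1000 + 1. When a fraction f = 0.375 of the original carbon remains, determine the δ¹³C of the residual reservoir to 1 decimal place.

2.2 permil

Rayleigh residual: δ_res = (δ₀ + 1000)·f^(α−1) − 1000
α = ε/1000 + 1 = 0.97040, so α − 1 = -0.02960
f^(α−1) = 0.375^(-0.02960) = 1.029458
δ_res = (-26.5 + 1000) × 1.029458 − 1000 = 1002.177 − 1000 = 2.18 permil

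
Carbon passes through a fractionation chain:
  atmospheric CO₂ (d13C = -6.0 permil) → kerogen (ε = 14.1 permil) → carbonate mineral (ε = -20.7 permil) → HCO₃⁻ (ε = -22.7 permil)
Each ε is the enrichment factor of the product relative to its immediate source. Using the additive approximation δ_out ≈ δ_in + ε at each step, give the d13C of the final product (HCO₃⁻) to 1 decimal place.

-35.3 permil

step 1: δ ≈ -6.0 + (14.1) = 8.1 permil
step 2: δ ≈ 8.1 + (-20.7) = -12.6 permil
step 3: δ ≈ -12.6 + (-22.7) = -35.3 permil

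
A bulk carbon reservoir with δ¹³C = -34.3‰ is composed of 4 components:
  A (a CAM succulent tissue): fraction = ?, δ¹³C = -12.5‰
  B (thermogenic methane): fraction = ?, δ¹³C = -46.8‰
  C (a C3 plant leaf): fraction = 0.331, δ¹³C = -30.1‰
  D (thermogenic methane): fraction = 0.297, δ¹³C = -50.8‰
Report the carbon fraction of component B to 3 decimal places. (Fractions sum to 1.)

Let f_B and f_A be the unknown fractions; fractions sum to 1 so f_B + f_A = 0.372.
Mass balance: Σ fᵢ·δᵢ = δ_bulk ⇒ f_B·(-46.8) + f_A·(-12.5) = -34.3 − (-25.051) = -9.249
Substitute f_A = 0.372 − f_B:
f_B·(-46.8 − -12.5) = -9.249 − 0.372×(-12.5) = -4.599
f_B = -4.599 / -34.3 = 0.1341

0.134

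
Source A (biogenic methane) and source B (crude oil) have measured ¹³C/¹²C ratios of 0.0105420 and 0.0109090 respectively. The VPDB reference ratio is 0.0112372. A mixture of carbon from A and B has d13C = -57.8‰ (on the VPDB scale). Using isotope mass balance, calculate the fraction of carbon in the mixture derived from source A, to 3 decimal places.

δ_A = (0.0105420/0.0112372 − 1)×1000 = (0.938134 − 1)×1000 = -61.866‰
δ_B = (0.0109090/0.0112372 − 1)×1000 = (0.970793 − 1)×1000 = -29.207‰
f_A = (δ_mix − δ_B)/(δ_A − δ_B) = (-57.8 − (-29.207))/(-61.866 − (-29.207))
f_A = -28.593 / -32.659 = 0.8755

0.876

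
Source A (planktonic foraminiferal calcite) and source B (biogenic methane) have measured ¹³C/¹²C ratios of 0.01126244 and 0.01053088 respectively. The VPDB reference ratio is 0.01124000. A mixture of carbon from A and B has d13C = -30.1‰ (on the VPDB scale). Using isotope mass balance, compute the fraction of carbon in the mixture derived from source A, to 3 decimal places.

0.507

δ_A = (0.01126244/0.01124000 − 1)×1000 = (1.001996 − 1)×1000 = 1.996‰
δ_B = (0.01053088/0.01124000 − 1)×1000 = (0.936911 − 1)×1000 = -63.089‰
f_A = (δ_mix − δ_B)/(δ_A − δ_B) = (-30.1 − (-63.089))/(1.996 − (-63.089))
f_A = 32.989 / 65.085 = 0.5069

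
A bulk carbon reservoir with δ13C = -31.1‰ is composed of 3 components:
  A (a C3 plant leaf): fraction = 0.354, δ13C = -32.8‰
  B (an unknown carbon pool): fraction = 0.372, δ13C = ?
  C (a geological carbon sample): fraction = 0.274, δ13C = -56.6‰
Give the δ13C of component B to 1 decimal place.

-10.7‰

Isotope mass balance: δ_bulk = Σ fᵢ·δᵢ.
-31.1 = 0.354×(-32.8) + 0.372×δ_B + 0.274×(-56.6)
0.372·δ_B = -31.1 − (-27.120) = -3.980
δ_B = -3.980 / 0.372 = -10.70‰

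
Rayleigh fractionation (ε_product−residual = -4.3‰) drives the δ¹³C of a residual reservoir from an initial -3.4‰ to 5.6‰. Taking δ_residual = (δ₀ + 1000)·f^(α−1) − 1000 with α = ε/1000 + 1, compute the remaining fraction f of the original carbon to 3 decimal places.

0.124

α − 1 = ε/1000 = -0.0043
(δ_res + 1000)/(δ₀ + 1000) = (5.6 + 1000)/(-3.4 + 1000) = 1005.6/996.6 = 1.009031
f = 1.009031^(1/-0.0043) = exp(ln(1.009031)/-0.0043) = exp(0.00899/-0.0043)
f = exp(-2.0907) = 0.1236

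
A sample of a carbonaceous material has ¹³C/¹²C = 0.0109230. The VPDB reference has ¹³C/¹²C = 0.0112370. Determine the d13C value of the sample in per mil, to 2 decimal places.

-27.94 per mil

d13C = (R_sample / R_standard − 1) × 1000
R_sample / R_standard = 0.0109230 / 0.0112370 = 0.972057
d13C = (0.972057 − 1) × 1000 = -27.943 per mil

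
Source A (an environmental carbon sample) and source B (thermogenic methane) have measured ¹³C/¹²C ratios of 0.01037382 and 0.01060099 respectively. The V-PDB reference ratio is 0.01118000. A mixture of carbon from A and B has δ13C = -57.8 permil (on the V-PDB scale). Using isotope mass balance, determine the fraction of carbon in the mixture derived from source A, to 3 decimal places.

δ_A = (0.01037382/0.01118000 − 1)×1000 = (0.927891 − 1)×1000 = -72.109 permil
δ_B = (0.01060099/0.01118000 − 1)×1000 = (0.948210 − 1)×1000 = -51.790 permil
f_A = (δ_mix − δ_B)/(δ_A − δ_B) = (-57.8 − (-51.790))/(-72.109 − (-51.790))
f_A = -6.010 / -20.319 = 0.2958

0.296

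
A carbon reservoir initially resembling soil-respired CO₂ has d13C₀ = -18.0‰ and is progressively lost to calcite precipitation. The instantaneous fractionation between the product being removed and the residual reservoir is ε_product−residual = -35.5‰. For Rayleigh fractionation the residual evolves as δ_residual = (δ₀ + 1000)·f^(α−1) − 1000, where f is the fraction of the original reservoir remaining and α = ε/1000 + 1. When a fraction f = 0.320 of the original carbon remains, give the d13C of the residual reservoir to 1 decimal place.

Rayleigh residual: δ_res = (δ₀ + 1000)·f^(α−1) − 1000
α = ε/1000 + 1 = 0.96450, so α − 1 = -0.03550
f^(α−1) = 0.320^(-0.03550) = 1.041279
δ_res = (-18.0 + 1000) × 1.041279 − 1000 = 1022.536 − 1000 = 22.54‰

22.5‰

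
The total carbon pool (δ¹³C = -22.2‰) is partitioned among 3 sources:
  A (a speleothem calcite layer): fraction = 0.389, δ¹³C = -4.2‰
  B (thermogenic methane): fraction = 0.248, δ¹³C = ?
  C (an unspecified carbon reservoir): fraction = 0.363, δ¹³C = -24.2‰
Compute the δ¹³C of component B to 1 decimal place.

-47.5‰

Isotope mass balance: δ_bulk = Σ fᵢ·δᵢ.
-22.2 = 0.389×(-4.2) + 0.248×δ_B + 0.363×(-24.2)
0.248·δ_B = -22.2 − (-10.418) = -11.782
δ_B = -11.782 / 0.248 = -47.51‰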